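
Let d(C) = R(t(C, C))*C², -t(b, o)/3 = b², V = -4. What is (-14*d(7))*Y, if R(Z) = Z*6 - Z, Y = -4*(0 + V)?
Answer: 8067360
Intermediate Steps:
t(b, o) = -3*b²
Y = 16 (Y = -4*(0 - 4) = -4*(-4) = 16)
R(Z) = 5*Z (R(Z) = 6*Z - Z = 5*Z)
d(C) = -15*C⁴ (d(C) = (5*(-3*C²))*C² = (-15*C²)*C² = -15*C⁴)
(-14*d(7))*Y = -(-210)*7⁴*16 = -(-210)*2401*16 = -14*(-36015)*16 = 504210*16 = 8067360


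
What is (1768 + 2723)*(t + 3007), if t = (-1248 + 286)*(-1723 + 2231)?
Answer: -2181229299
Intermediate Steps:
t = -488696 (t = -962*508 = -488696)
(1768 + 2723)*(t + 3007) = (1768 + 2723)*(-488696 + 3007) = 4491*(-485689) = -2181229299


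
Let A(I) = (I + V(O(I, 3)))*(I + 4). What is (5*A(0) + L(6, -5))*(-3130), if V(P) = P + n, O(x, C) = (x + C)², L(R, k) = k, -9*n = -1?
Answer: -4992350/9 ≈ -5.5471e+5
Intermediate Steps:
n = ⅑ (n = -⅑*(-1) = ⅑ ≈ 0.11111)
O(x, C) = (C + x)²
V(P) = ⅑ + P (V(P) = P + ⅑ = ⅑ + P)
A(I) = (4 + I)*(⅑ + I + (3 + I)²) (A(I) = (I + (⅑ + (3 + I)²))*(I + 4) = (⅑ + I + (3 + I)²)*(4 + I) = (4 + I)*(⅑ + I + (3 + I)²))
(5*A(0) + L(6, -5))*(-3130) = (5*(328/9 + 0³ + 11*0² + (334/9)*0) - 5)*(-3130) = (5*(328/9 + 0 + 11*0 + 0) - 5)*(-3130) = (5*(328/9 + 0 + 0 + 0) - 5)*(-3130) = (5*(328/9) - 5)*(-3130) = (1640/9 - 5)*(-3130) = (1595/9)*(-3130) = -4992350/9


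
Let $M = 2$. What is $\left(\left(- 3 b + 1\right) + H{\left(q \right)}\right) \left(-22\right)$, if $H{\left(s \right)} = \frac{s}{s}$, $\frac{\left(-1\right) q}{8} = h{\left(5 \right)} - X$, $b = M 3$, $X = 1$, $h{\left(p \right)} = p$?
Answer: $352$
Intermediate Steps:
$b = 6$ ($b = 2 \cdot 3 = 6$)
$q = -32$ ($q = - 8 \left(5 - 1\right) = \left(-8\right) 4 = -32$)
$H{\left(s \right)} = 1$
$\left(\left(- 3 b + 1\right) + H{\left(q \right)}\right) \left(-22\right) = \left(\left(\left(-3\right) 6 + 1\right) + 1\right) \left(-22\right) = \left(\left(-18 + 1\right) + 1\right) \left(-22\right) = \left(-17 + 1\right) \left(-22\right) = \left(-16\right) \left(-22\right) = 352$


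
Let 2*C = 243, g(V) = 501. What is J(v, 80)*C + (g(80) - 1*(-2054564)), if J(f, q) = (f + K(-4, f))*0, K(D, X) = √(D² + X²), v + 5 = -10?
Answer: 2055065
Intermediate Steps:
v = -15 (v = -5 - 10 = -15)
J(f, q) = 0 (J(f, q) = (f + √((-4)² + f²))*0 = (f + √(16 + f²))*0 = 0)
C = 243/2 (C = (½)*243 = 243/2 ≈ 121.50)
J(v, 80)*C + (g(80) - 1*(-2054564)) = 0*(243/2) + (501 - 1*(-2054564)) = 0 + (501 + 2054564) = 0 + 2055065 = 2055065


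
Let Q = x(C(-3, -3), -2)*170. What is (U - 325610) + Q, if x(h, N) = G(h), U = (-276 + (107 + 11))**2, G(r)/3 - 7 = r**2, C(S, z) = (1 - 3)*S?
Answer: -278716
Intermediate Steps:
C(S, z) = -2*S
G(r) = 21 + 3*r**2
U = 24964 (U = (-276 + 118)**2 = (-158)**2 = 24964)
x(h, N) = 21 + 3*h**2
Q = 21930 (Q = (21 + 3*(-2*(-3))**2)*170 = (21 + 3*6**2)*170 = (21 + 3*36)*170 = (21 + 108)*170 = 129*170 = 21930)
(U - 325610) + Q = (24964 - 325610) + 21930 = -300646 + 21930 = -278716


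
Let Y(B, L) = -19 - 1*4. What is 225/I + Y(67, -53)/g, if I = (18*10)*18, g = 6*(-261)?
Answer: 527/6264 ≈ 0.084131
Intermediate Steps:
g = -1566
Y(B, L) = -23 (Y(B, L) = -19 - 4 = -23)
I = 3240 (I = 180*18 = 3240)
225/I + Y(67, -53)/g = 225/3240 - 23/(-1566) = 225*(1/3240) - 23*(-1/1566) = 5/72 + 23/1566 = 527/6264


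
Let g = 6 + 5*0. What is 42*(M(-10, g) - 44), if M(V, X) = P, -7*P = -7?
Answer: -1806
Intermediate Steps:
g = 6 (g = 6 + 0 = 6)
P = 1 (P = -⅐*(-7) = 1)
M(V, X) = 1
42*(M(-10, g) - 44) = 42*(1 - 44) = 42*(-43) = -1806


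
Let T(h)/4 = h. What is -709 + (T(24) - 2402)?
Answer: -3015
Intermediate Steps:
T(h) = 4*h
-709 + (T(24) - 2402) = -709 + (4*24 - 2402) = -709 + (96 - 2402) = -709 - 2306 = -3015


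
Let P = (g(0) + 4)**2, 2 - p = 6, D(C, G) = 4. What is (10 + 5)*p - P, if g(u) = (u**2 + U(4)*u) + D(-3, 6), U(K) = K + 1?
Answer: -124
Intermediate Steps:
U(K) = 1 + K
p = -4 (p = 2 - 1*6 = 2 - 6 = -4)
g(u) = 4 + u**2 + 5*u (g(u) = (u**2 + (1 + 4)*u) + 4 = (u**2 + 5*u) + 4 = 4 + u**2 + 5*u)
P = 64 (P = ((4 + 0**2 + 5*0) + 4)**2 = ((4 + 0 + 0) + 4)**2 = (4 + 4)**2 = 8**2 = 64)
(10 + 5)*p - P = (10 + 5)*(-4) - 1*64 = 15*(-4) - 64 = -60 - 64 = -124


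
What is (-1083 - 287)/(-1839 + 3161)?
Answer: -685/661 ≈ -1.0363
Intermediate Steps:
(-1083 - 287)/(-1839 + 3161) = -1370/1322 = -1370*1/1322 = -685/661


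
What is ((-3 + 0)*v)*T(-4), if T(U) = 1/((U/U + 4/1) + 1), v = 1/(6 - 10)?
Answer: ⅛ ≈ 0.12500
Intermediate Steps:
v = -¼ (v = 1/(-4) = -¼ ≈ -0.25000)
T(U) = ⅙ (T(U) = 1/((1 + 4*1) + 1) = 1/((1 + 4) + 1) = 1/(5 + 1) = 1/6 = ⅙)
((-3 + 0)*v)*T(-4) = ((-3 + 0)*(-¼))*(⅙) = -3*(-¼)*(⅙) = (¾)*(⅙) = ⅛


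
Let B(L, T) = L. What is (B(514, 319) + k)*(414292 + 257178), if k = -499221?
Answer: -334866789290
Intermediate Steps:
(B(514, 319) + k)*(414292 + 257178) = (514 - 499221)*(414292 + 257178) = -498707*671470 = -334866789290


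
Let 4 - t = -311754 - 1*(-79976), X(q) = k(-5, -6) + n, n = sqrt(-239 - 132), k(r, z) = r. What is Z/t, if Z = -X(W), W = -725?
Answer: 5/231782 - I*sqrt(371)/231782 ≈ 2.1572e-5 - 8.3101e-5*I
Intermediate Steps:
n = I*sqrt(371) (n = sqrt(-371) = I*sqrt(371) ≈ 19.261*I)
X(q) = -5 + I*sqrt(371)
t = 231782 (t = 4 - (-311754 - 1*(-79976)) = 4 - (-311754 + 79976) = 4 - 1*(-231778) = 4 + 231778 = 231782)
Z = 5 - I*sqrt(371) (Z = -(-5 + I*sqrt(371)) = 5 - I*sqrt(371) ≈ 5.0 - 19.261*I)
Z/t = (5 - I*sqrt(371))/231782 = (5 - I*sqrt(371))*(1/231782) = 5/231782 - I*sqrt(371)/231782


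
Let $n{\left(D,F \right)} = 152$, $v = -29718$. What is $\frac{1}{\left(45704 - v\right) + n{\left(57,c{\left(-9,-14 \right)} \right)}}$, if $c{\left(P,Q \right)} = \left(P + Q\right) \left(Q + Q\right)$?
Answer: $\frac{1}{75574} \approx 1.3232 \cdot 10^{-5}$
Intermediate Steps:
$c{\left(P,Q \right)} = 2 Q \left(P + Q\right)$ ($c{\left(P,Q \right)} = \left(P + Q\right) 2 Q = 2 Q \left(P + Q\right)$)
$\frac{1}{\left(45704 - v\right) + n{\left(57,c{\left(-9,-14 \right)} \right)}} = \frac{1}{\left(45704 - -29718\right) + 152} = \frac{1}{\left(45704 + 29718\right) + 152} = \frac{1}{75422 + 152} = \frac{1}{75574}$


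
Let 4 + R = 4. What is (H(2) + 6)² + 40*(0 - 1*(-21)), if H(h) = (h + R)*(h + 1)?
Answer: 984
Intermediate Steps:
R = 0 (R = -4 + 4 = 0)
H(h) = h*(1 + h) (H(h) = (h + 0)*(h + 1) = h*(1 + h))
(H(2) + 6)² + 40*(0 - 1*(-21)) = (2*(1 + 2) + 6)² + 40*(0 - 1*(-21)) = (2*3 + 6)² + 40*(0 + 21) = (6 + 6)² + 40*21 = 12² + 840 = 144 + 840 = 984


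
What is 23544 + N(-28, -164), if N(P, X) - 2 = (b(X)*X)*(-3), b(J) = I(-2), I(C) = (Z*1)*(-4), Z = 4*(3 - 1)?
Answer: 7802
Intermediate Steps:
Z = 8 (Z = 4*2 = 8)
I(C) = -32 (I(C) = (8*1)*(-4) = 8*(-4) = -32)
b(J) = -32
N(P, X) = 2 + 96*X (N(P, X) = 2 - 32*X*(-3) = 2 + 96*X)
23544 + N(-28, -164) = 23544 + (2 + 96*(-164)) = 23544 + (2 - 15744) = 23544 - 15742 = 7802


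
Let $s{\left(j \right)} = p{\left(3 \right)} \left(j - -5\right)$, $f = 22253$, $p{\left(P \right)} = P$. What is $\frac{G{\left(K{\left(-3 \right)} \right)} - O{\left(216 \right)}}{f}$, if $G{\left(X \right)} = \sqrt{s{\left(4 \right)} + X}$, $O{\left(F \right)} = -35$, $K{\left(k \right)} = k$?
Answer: $\frac{5}{3179} + \frac{2 \sqrt{6}}{22253} \approx 0.001793$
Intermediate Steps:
$s{\left(j \right)} = 15 + 3 j$ ($s{\left(j \right)} = 3 \left(j - -5\right) = 3 \left(j + 5\right) = 3 \left(5 + j\right) = 15 + 3 j$)
$G{\left(X \right)} = \sqrt{27 + X}$ ($G{\left(X \right)} = \sqrt{\left(15 + 3 \cdot 4\right) + X} = \sqrt{\left(15 + 12\right) + X} = \sqrt{27 + X}$)
$\frac{G{\left(K{\left(-3 \right)} \right)} - O{\left(216 \right)}}{f} = \frac{\sqrt{27 - 3} - -35}{22253} = \left(\sqrt{24} + 35\right) \frac{1}{22253} = \left(2 \sqrt{6} + 35\right) \frac{1}{22253} = \left(35 + 2 \sqrt{6}\right) \frac{1}{22253} = \frac{5}{3179} + \frac{2 \sqrt{6}}{22253}$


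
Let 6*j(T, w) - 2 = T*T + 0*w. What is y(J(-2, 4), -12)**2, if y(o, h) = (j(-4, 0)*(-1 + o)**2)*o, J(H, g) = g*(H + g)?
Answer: 1382976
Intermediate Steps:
j(T, w) = 1/3 + T**2/6 (j(T, w) = 1/3 + (T*T + 0*w)/6 = 1/3 + (T**2 + 0)/6 = 1/3 + T**2/6)
y(o, h) = 3*o*(-1 + o)**2 (y(o, h) = ((1/3 + (1/6)*(-4)**2)*(-1 + o)**2)*o = ((1/3 + (1/6)*16)*(-1 + o)**2)*o = ((1/3 + 8/3)*(-1 + o)**2)*o = (3*(-1 + o)**2)*o = 3*o*(-1 + o)**2)
y(J(-2, 4), -12)**2 = (3*(4*(-2 + 4))*(-1 + 4*(-2 + 4))**2)**2 = (3*(4*2)*(-1 + 4*2)**2)**2 = (3*8*(-1 + 8)**2)**2 = (3*8*7**2)**2 = (3*8*49)**2 = 1176**2 = 1382976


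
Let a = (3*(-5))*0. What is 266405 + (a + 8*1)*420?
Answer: 269765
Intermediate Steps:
a = 0 (a = -15*0 = 0)
266405 + (a + 8*1)*420 = 266405 + (0 + 8*1)*420 = 266405 + (0 + 8)*420 = 266405 + 8*420 = 266405 + 3360 = 269765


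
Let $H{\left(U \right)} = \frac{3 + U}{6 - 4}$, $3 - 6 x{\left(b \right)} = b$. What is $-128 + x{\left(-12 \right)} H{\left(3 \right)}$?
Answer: $- \frac{241}{2} \approx -120.5$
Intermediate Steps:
$x{\left(b \right)} = \frac{1}{2} - \frac{b}{6}$
$H{\left(U \right)} = \frac{3}{2} + \frac{U}{2}$ ($H{\left(U \right)} = \frac{3 + U}{2} = \left(3 + U\right) \frac{1}{2} = \frac{3}{2} + \frac{U}{2}$)
$-128 + x{\left(-12 \right)} H{\left(3 \right)} = -128 + \left(\frac{1}{2} - -2\right) \left(\frac{3}{2} + \frac{1}{2} \cdot 3\right) = -128 + \left(\frac{1}{2} + 2\right) \left(\frac{3}{2} + \frac{3}{2}\right) = -128 + \frac{5}{2} \cdot 3 = -128 + \frac{15}{2} = - \frac{241}{2}$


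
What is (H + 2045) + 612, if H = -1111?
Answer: 1546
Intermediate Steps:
(H + 2045) + 612 = (-1111 + 2045) + 612 = 934 + 612 = 1546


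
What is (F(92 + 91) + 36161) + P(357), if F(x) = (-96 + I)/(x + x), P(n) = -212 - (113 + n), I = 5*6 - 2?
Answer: 6492623/183 ≈ 35479.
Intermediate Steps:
I = 28 (I = 30 - 2 = 28)
P(n) = -325 - n (P(n) = -212 + (-113 - n) = -325 - n)
F(x) = -34/x (F(x) = (-96 + 28)/(x + x) = -68*1/(2*x) = -34/x)
(F(92 + 91) + 36161) + P(357) = (-34/(92 + 91) + 36161) + (-325 - 1*357) = (-34/183 + 36161) + (-325 - 357) = (-34*1/183 + 36161) - 682 = (-34/183 + 36161) - 682 = 6617429/183 - 682 = 6492623/183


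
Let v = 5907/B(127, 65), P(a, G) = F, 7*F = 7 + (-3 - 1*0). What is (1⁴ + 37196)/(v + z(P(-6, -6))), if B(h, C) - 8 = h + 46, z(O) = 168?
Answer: 748073/4035 ≈ 185.40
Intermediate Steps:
F = 4/7 (F = (7 + (-3 - 1*0))/7 = (7 + (-3 + 0))/7 = (7 - 3)/7 = (⅐)*4 = 4/7 ≈ 0.57143)
P(a, G) = 4/7
B(h, C) = 54 + h (B(h, C) = 8 + (h + 46) = 8 + (46 + h) = 54 + h)
v = 5907/181 (v = 5907/(54 + 127) = 5907/181 ≈ 32.635)
(1⁴ + 37196)/(v + z(P(-6, -6))) = (1⁴ + 37196)/(5907/181 + 168) = (1 + 37196)/(36315/181) = 37197*(181/36315) = 748073/4035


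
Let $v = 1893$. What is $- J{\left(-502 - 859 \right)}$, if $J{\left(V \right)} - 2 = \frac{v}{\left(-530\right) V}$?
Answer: $- \frac{1444553}{721330} \approx -2.0026$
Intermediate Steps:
$J{\left(V \right)} = 2 - \frac{1893}{530 V}$ ($J{\left(V \right)} = 2 + \frac{1893}{\left(-530\right) V} = 2 + 1893 \left(- \frac{1}{530 V}\right) = 2 - \frac{1893}{530 V}$)
$- J{\left(-502 - 859 \right)} = - (2 - \frac{1893}{530 \left(-502 - 859\right)}) = - (2 - \frac{1893}{530 \left(-1361\right)}) = - (2 - - \frac{1893}{721330}) = - (2 + \frac{1893}{721330}) = \left(-1\right) \frac{1444553}{721330} = - \frac{1444553}{721330}$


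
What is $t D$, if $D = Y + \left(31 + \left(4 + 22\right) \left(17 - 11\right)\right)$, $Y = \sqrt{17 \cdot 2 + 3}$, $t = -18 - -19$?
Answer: $187 + \sqrt{37} \approx 193.08$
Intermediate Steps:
$t = 1$ ($t = -18 + 19 = 1$)
$Y = \sqrt{37}$ ($Y = \sqrt{34 + 3} = \sqrt{37} \approx 6.0828$)
$D = 187 + \sqrt{37}$ ($D = \sqrt{37} + \left(31 + \left(4 + 22\right) \left(17 - 11\right)\right) = \sqrt{37} + \left(31 + 26 \cdot 6\right) = \sqrt{37} + \left(31 + 156\right) = \sqrt{37} + 187 = 187 + \sqrt{37} \approx 193.08$)
$t D = 1 \left(187 + \sqrt{37}\right) = 187 + \sqrt{37}$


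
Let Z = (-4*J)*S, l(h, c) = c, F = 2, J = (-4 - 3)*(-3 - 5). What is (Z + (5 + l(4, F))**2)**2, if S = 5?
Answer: 1147041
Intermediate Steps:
J = 56 (J = -7*(-8) = 56)
Z = -1120 (Z = -4*56*5 = -224*5 = -1120)
(Z + (5 + l(4, F))**2)**2 = (-1120 + (5 + 2)**2)**2 = (-1120 + 7**2)**2 = (-1120 + 49)**2 = (-1071)**2 = 1147041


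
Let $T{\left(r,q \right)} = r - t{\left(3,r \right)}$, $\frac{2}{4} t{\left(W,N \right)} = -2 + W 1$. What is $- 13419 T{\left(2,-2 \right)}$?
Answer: $0$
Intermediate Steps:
$t{\left(W,N \right)} = -4 + 2 W$ ($t{\left(W,N \right)} = 2 \left(-2 + W 1\right) = 2 \left(-2 + W\right) = -4 + 2 W$)
$T{\left(r,q \right)} = -2 + r$ ($T{\left(r,q \right)} = r - \left(-4 + 2 \cdot 3\right) = r - \left(-4 + 6\right) = r - 2 = -2 + r$)
$- 13419 T{\left(2,-2 \right)} = - 13419 \left(-2 + 2\right) = \left(-13419\right) 0 = 0$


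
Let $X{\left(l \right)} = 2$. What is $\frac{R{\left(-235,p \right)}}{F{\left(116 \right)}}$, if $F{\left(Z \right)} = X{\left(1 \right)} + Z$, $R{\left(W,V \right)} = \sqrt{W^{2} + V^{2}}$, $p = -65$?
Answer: $\frac{5 \sqrt{2378}}{118} \approx 2.0663$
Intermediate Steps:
$R{\left(W,V \right)} = \sqrt{V^{2} + W^{2}}$
$F{\left(Z \right)} = 2 + Z$
$\frac{R{\left(-235,p \right)}}{F{\left(116 \right)}} = \frac{\sqrt{\left(-65\right)^{2} + \left(-235\right)^{2}}}{2 + 116} = \frac{\sqrt{4225 + 55225}}{118} = \sqrt{59450} \cdot \frac{1}{118} = 5 \sqrt{2378} \cdot \frac{1}{118} = \frac{5 \sqrt{2378}}{118}$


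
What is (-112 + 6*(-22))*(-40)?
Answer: 9760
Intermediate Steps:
(-112 + 6*(-22))*(-40) = (-112 - 132)*(-40) = -244*(-40) = 9760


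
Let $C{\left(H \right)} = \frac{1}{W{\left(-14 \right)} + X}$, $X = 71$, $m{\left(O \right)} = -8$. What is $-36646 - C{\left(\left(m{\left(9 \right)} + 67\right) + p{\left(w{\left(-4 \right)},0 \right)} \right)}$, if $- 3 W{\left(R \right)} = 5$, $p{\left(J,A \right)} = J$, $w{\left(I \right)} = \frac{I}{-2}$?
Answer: $- \frac{7622371}{208} \approx -36646.0$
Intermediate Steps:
$w{\left(I \right)} = - \frac{I}{2}$ ($w{\left(I \right)} = I \left(- \frac{1}{2}\right) = - \frac{I}{2}$)
$W{\left(R \right)} = - \frac{5}{3}$ ($W{\left(R \right)} = \left(- \frac{1}{3}\right) 5 = - \frac{5}{3}$)
$C{\left(H \right)} = \frac{3}{208}$ ($C{\left(H \right)} = \frac{1}{- \frac{5}{3} + 71} = \frac{1}{\frac{208}{3}} = \frac{3}{208}$)
$-36646 - C{\left(\left(m{\left(9 \right)} + 67\right) + p{\left(w{\left(-4 \right)},0 \right)} \right)} = -36646 - \frac{3}{208} = - \frac{7622371}{208}$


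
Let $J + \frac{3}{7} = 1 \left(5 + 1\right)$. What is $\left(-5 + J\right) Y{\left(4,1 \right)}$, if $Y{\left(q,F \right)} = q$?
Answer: $\frac{16}{7} \approx 2.2857$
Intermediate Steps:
$J = \frac{39}{7}$ ($J = - \frac{3}{7} + 1 \left(5 + 1\right) = - \frac{3}{7} + 1 \cdot 6 = - \frac{3}{7} + 6 = \frac{39}{7} \approx 5.5714$)
$\left(-5 + J\right) Y{\left(4,1 \right)} = \left(-5 + \frac{39}{7}\right) 4 = \frac{4}{7} \cdot 4 = \frac{16}{7}$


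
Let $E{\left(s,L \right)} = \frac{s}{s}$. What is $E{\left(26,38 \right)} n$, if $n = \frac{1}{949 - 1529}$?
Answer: $- \frac{1}{580} \approx -0.0017241$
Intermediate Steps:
$E{\left(s,L \right)} = 1$
$n = - \frac{1}{580}$ ($n = \frac{1}{-580} = - \frac{1}{580} \approx -0.0017241$)
$E{\left(26,38 \right)} n = 1 \left(- \frac{1}{580}\right) = - \frac{1}{580}$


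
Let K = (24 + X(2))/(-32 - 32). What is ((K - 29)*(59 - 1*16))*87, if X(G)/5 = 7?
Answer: -7164015/64 ≈ -1.1194e+5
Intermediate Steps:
X(G) = 35 (X(G) = 5*7 = 35)
K = -59/64 (K = (24 + 35)/(-32 - 32) = 59/(-64) = 59*(-1/64) = -59/64 ≈ -0.92188)
((K - 29)*(59 - 1*16))*87 = ((-59/64 - 29)*(59 - 1*16))*87 = -1915*(59 - 16)/64*87 = -1915/64*43*87 = -82345/64*87 = -7164015/64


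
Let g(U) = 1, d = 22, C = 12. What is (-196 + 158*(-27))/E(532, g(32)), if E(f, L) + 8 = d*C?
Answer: -2231/128 ≈ -17.430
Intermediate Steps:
E(f, L) = 256 (E(f, L) = -8 + 22*12 = -8 + 264 = 256)
(-196 + 158*(-27))/E(532, g(32)) = (-196 + 158*(-27))/256 = (-196 - 4266)*(1/256) = -4462*1/256 = -2231/128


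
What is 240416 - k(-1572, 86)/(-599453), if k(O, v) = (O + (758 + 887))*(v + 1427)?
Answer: 144118202897/599453 ≈ 2.4042e+5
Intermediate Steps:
k(O, v) = (1427 + v)*(1645 + O) (k(O, v) = (O + 1645)*(1427 + v) = (1645 + O)*(1427 + v) = (1427 + v)*(1645 + O))
240416 - k(-1572, 86)/(-599453) = 240416 - (2347415 + 1427*(-1572) + 1645*86 - 1572*86)/(-599453) = 240416 - (2347415 - 2243244 + 141470 - 135192)*(-1)/599453 = 240416 - 110449*(-1)/599453 = 240416 - 1*(-110449/599453) = 240416 + 110449/599453 = 144118202897/599453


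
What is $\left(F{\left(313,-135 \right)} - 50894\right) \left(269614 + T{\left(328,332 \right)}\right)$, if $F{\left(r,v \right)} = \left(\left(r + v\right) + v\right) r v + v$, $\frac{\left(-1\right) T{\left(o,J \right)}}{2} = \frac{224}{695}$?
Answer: $- \frac{350027110488308}{695} \approx -5.0364 \cdot 10^{11}$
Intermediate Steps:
$T{\left(o,J \right)} = - \frac{448}{695}$ ($T{\left(o,J \right)} = - 2 \cdot \frac{224}{695} = - 2 \cdot 224 \cdot \frac{1}{695} = \left(-2\right) \frac{224}{695} = - \frac{448}{695}$)
$F{\left(r,v \right)} = v + r v \left(r + 2 v\right)$ ($F{\left(r,v \right)} = \left(r + 2 v\right) r v + v = r \left(r + 2 v\right) v + v = r v \left(r + 2 v\right) + v = v + r v \left(r + 2 v\right)$)
$\left(F{\left(313,-135 \right)} - 50894\right) \left(269614 + T{\left(328,332 \right)}\right) = \left(- 135 \left(1 + 313^{2} + 2 \cdot 313 \left(-135\right)\right) - 50894\right) \left(269614 - \frac{448}{695}\right) = \left(- 135 \left(1 + 97969 - 84510\right) - 50894\right) \frac{187381282}{695} = \left(\left(-135\right) 13460 - 50894\right) \frac{187381282}{695} = \left(-1817100 - 50894\right) \frac{187381282}{695} = \left(-1867994\right) \frac{187381282}{695} = - \frac{350027110488308}{695}$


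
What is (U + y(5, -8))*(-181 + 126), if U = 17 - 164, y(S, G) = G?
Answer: 8525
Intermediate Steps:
U = -147
(U + y(5, -8))*(-181 + 126) = (-147 - 8)*(-181 + 126) = -155*(-55) = 8525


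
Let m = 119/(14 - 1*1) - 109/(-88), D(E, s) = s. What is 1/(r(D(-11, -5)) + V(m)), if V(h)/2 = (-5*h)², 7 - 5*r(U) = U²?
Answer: 3271840/17656761501 ≈ 0.00018530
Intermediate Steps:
r(U) = 7/5 - U²/5
m = 11889/1144 (m = 119/(14 - 1) - 109*(-1/88) = 119/13 + 109/88 = 11889/1144 ≈ 10.392)
V(h) = 50*h² (V(h) = 2*(-5*h)² = 2*(25*h²) = 50*h²)
1/(r(D(-11, -5)) + V(m)) = 1/((7/5 - ⅕*(-5)²) + 50*(11889/1144)²) = 1/((7/5 - ⅕*25) + 50*(141348321/1308736)) = 1/((7/5 - 5) + 3533708025/654368) = 1/(-18/5 + 3533708025/654368) = 1/(17656761501/3271840) = 3271840/17656761501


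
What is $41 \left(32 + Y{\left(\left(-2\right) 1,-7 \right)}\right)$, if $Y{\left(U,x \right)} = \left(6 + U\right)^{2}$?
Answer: $1968$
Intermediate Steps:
$41 \left(32 + Y{\left(\left(-2\right) 1,-7 \right)}\right) = 41 \left(32 + \left(6 - 2\right)^{2}\right) = 41 \left(32 + 4^{2}\right) = 41 \left(32 + 16\right) = 41 \cdot 48 = 1968$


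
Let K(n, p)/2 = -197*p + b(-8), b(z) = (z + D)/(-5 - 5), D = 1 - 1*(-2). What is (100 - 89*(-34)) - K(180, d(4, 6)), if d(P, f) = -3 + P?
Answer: 3519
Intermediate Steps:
D = 3 (D = 1 + 2 = 3)
b(z) = -3/10 - z/10 (b(z) = (z + 3)/(-5 - 5) = (3 + z)/(-10) = (3 + z)*(-⅒) = -3/10 - z/10)
K(n, p) = 1 - 394*p (K(n, p) = 2*(-197*p + (-3/10 - ⅒*(-8))) = 2*(-197*p + (-3/10 + ⅘)) = 2*(-197*p + ½) = 2*(½ - 197*p) = 1 - 394*p)
(100 - 89*(-34)) - K(180, d(4, 6)) = (100 - 89*(-34)) - (1 - 394*(-3 + 4)) = (100 + 3026) - (1 - 394*1) = 3126 - (1 - 394) = 3126 - 1*(-393) = 3126 + 393 = 3519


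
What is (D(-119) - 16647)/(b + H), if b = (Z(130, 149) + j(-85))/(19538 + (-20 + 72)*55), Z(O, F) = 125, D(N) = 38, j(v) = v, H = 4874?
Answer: -186004191/54583946 ≈ -3.4077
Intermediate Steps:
b = 20/11199 (b = (125 - 85)/(19538 + (-20 + 72)*55) = 40/(19538 + 52*55) = 40/(19538 + 2860) = 40/22398 = 40*(1/22398) = 20/11199 ≈ 0.0017859)
(D(-119) - 16647)/(b + H) = (38 - 16647)/(20/11199 + 4874) = -16609/54583946/11199 = -16609*11199/54583946 = -186004191/54583946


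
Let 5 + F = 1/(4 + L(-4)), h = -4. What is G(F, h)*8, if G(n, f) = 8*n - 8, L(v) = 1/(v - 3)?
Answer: -9920/27 ≈ -367.41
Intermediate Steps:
L(v) = 1/(-3 + v)
F = -128/27 (F = -5 + 1/(4 + 1/(-3 - 4)) = -5 + 1/(4 + 1/(-7)) = -5 + 1/(4 - ⅐) = -5 + 1/(27/7) = -5 + 7/27 = -128/27 ≈ -4.7407)
G(n, f) = -8 + 8*n
G(F, h)*8 = (-8 + 8*(-128/27))*8 = (-8 - 1024/27)*8 = -1240/27*8 = -9920/27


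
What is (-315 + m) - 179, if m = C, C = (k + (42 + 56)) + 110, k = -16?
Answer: -302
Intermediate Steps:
C = 192 (C = (-16 + (42 + 56)) + 110 = (-16 + 98) + 110 = 82 + 110 = 192)
m = 192
(-315 + m) - 179 = (-315 + 192) - 179 = -123 - 179 = -302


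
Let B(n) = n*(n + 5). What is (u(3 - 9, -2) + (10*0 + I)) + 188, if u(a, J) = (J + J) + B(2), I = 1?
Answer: 199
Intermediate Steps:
B(n) = n*(5 + n)
u(a, J) = 14 + 2*J (u(a, J) = (J + J) + 2*(5 + 2) = 2*J + 2*7 = 2*J + 14 = 14 + 2*J)
(u(3 - 9, -2) + (10*0 + I)) + 188 = ((14 + 2*(-2)) + (10*0 + 1)) + 188 = ((14 - 4) + (0 + 1)) + 188 = (10 + 1) + 188 = 11 + 188 = 199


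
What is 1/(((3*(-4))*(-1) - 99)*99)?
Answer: -1/8613 ≈ -0.00011610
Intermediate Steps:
1/(((3*(-4))*(-1) - 99)*99) = 1/((-12*(-1) - 99)*99) = 1/((12 - 99)*99) = 1/(-87*99) = 1/(-8613) = -1/8613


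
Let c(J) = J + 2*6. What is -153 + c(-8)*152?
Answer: 455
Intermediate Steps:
c(J) = 12 + J (c(J) = J + 12 = 12 + J)
-153 + c(-8)*152 = -153 + (12 - 8)*152 = -153 + 4*152 = -153 + 608 = 455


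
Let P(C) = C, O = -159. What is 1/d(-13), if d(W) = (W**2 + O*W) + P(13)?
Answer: 1/2249 ≈ 0.00044464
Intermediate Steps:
d(W) = 13 + W**2 - 159*W (d(W) = (W**2 - 159*W) + 13 = 13 + W**2 - 159*W)
1/d(-13) = 1/(13 + (-13)**2 - 159*(-13)) = 1/(13 + 169 + 2067) = 1/2249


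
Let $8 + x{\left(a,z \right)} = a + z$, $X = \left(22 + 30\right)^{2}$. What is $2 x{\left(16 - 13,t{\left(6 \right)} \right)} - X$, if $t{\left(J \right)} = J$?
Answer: $-2702$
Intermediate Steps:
$X = 2704$ ($X = 52^{2} = 2704$)
$x{\left(a,z \right)} = -8 + a + z$ ($x{\left(a,z \right)} = -8 + \left(a + z\right) = -8 + a + z$)
$2 x{\left(16 - 13,t{\left(6 \right)} \right)} - X = 2 \left(-8 + \left(16 - 13\right) + 6\right) - 2704 = 2 \left(-8 + 3 + 6\right) - 2704 = 2 \cdot 1 - 2704 = 2 - 2704 = -2702$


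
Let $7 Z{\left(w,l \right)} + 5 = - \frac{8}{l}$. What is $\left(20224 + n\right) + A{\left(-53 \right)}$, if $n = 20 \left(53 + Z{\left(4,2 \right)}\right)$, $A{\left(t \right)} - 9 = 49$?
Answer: $\frac{149214}{7} \approx 21316.0$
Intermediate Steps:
$Z{\left(w,l \right)} = - \frac{5}{7} - \frac{8}{7 l}$ ($Z{\left(w,l \right)} = - \frac{5}{7} + \frac{\left(-8\right) \frac{1}{l}}{7} = - \frac{5}{7} - \frac{8}{7 l}$)
$A{\left(t \right)} = 58$ ($A{\left(t \right)} = 9 + 49 = 58$)
$n = \frac{7240}{7}$ ($n = 20 \left(53 + \frac{-8 - 10}{7 \cdot 2}\right) = 20 \left(53 + \frac{1}{7} \cdot \frac{1}{2} \left(-8 - 10\right)\right) = 20 \left(53 + \frac{1}{7} \cdot \frac{1}{2} \left(-18\right)\right) = 20 \left(53 - \frac{9}{7}\right) = 20 \cdot \frac{362}{7} = \frac{7240}{7} \approx 1034.3$)
$\left(20224 + n\right) + A{\left(-53 \right)} = \left(20224 + \frac{7240}{7}\right) + 58 = \frac{148808}{7} + 58 = \frac{149214}{7}$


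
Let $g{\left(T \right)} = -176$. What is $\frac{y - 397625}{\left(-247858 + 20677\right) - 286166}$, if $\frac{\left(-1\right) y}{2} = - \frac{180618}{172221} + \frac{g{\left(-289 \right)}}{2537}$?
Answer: $\frac{981532189913}{1267197582847} \approx 0.77457$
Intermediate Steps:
$y = \frac{5520212}{2468501}$ ($y = - 2 \left(- \frac{180618}{172221} - \frac{176}{2537}\right) = - 2 \left(\left(-180618\right) \frac{1}{172221} - \frac{176}{2537}\right) = - 2 \left(- \frac{60206}{57407} - \frac{176}{2537}\right) = \left(-2\right) \left(- \frac{2760106}{2468501}\right) = \frac{5520212}{2468501} \approx 2.2363$)
$\frac{y - 397625}{\left(-247858 + 20677\right) - 286166} = \frac{\frac{5520212}{2468501} - 397625}{\left(-247858 + 20677\right) - 286166} = - \frac{981532189913}{2468501 \left(-227181 - 286166\right)} = - \frac{981532189913}{2468501 \left(-513347\right)} = \left(- \frac{981532189913}{2468501}\right) \left(- \frac{1}{513347}\right) = \frac{981532189913}{1267197582847}$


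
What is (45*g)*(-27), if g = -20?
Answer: 24300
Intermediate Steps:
(45*g)*(-27) = (45*(-20))*(-27) = -900*(-27) = 24300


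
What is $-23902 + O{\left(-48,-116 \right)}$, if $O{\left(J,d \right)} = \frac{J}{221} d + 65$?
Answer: $- \frac{5262409}{221} \approx -23812.0$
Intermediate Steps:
$O{\left(J,d \right)} = 65 + \frac{J d}{221}$ ($O{\left(J,d \right)} = \frac{J}{221} d + 65 = \frac{J d}{221} + 65 = 65 + \frac{J d}{221}$)
$-23902 + O{\left(-48,-116 \right)} = -23902 + \left(65 + \frac{1}{221} \left(-48\right) \left(-116\right)\right) = -23902 + \left(65 + \frac{5568}{221}\right) = -23902 + \frac{19933}{221} = - \frac{5262409}{221}$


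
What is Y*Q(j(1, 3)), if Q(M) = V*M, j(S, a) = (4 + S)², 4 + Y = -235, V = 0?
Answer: 0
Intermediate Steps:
Y = -239 (Y = -4 - 235 = -239)
Q(M) = 0 (Q(M) = 0*M = 0)
Y*Q(j(1, 3)) = -239*0 = 0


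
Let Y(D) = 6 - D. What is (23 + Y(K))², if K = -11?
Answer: 1600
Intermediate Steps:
(23 + Y(K))² = (23 + (6 - 1*(-11)))² = (23 + (6 + 11))² = (23 + 17)² = 40² = 1600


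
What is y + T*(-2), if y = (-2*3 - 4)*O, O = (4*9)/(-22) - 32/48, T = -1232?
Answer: 82072/33 ≈ 2487.0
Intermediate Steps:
O = -76/33 (O = 36*(-1/22) - 32*1/48 = -18/11 - ⅔ = -76/33 ≈ -2.3030)
y = 760/33 (y = (-2*3 - 4)*(-76/33) = (-6 - 4)*(-76/33) = -10*(-76/33) = 760/33 ≈ 23.030)
y + T*(-2) = 760/33 - 1232*(-2) = 760/33 + 2464 = 82072/33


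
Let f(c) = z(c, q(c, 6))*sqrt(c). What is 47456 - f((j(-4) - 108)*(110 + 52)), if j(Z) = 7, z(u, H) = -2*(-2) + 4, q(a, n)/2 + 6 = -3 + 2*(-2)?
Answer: 47456 - 72*I*sqrt(202) ≈ 47456.0 - 1023.3*I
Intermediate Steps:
q(a, n) = -26 (q(a, n) = -12 + 2*(-3 + 2*(-2)) = -12 + 2*(-3 - 4) = -12 + 2*(-7) = -12 - 14 = -26)
z(u, H) = 8 (z(u, H) = 4 + 4 = 8)
f(c) = 8*sqrt(c)
47456 - f((j(-4) - 108)*(110 + 52)) = 47456 - 8*sqrt((7 - 108)*(110 + 52)) = 47456 - 8*sqrt(-101*162) = 47456 - 8*sqrt(-16362) = 47456 - 8*9*I*sqrt(202) = 47456 - 72*I*sqrt(202)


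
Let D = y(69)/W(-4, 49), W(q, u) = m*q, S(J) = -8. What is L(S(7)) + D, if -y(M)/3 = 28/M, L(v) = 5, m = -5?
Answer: 568/115 ≈ 4.9391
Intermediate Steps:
W(q, u) = -5*q
y(M) = -84/M
D = -7/115 (D = (-84/69)/((-5*(-4))) = -84*1/69/20 = -28/23*1/20 = -7/115 ≈ -0.060870)
L(S(7)) + D = 5 - 7/115 = 568/115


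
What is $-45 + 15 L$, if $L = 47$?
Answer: $660$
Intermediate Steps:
$-45 + 15 L = -45 + 15 \cdot 47 = -45 + 705 = 660$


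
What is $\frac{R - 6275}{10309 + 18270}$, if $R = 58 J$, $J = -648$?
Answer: $- \frac{43859}{28579} \approx -1.5347$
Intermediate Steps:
$R = -37584$ ($R = 58 \left(-648\right) = -37584$)
$\frac{R - 6275}{10309 + 18270} = \frac{-37584 - 6275}{10309 + 18270} = - \frac{43859}{28579}$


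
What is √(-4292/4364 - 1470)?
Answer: I*√1750883713/1091 ≈ 38.353*I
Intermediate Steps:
√(-4292/4364 - 1470) = √(-4292*1/4364 - 1470) = √(-1073/1091 - 1470) = √(-1604843/1091) = I*√1750883713/1091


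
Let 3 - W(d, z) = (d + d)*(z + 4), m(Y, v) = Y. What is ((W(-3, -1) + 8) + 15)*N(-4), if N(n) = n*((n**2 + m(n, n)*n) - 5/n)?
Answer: -5852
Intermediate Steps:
W(d, z) = 3 - 2*d*(4 + z) (W(d, z) = 3 - (d + d)*(z + 4) = 3 - 2*d*(4 + z))
N(n) = n*(-5/n + 2*n**2) (N(n) = n*((n**2 + n*n) - 5/n) = n*((n**2 + n**2) - 5/n) = n*(2*n**2 - 5/n) = n*(-5/n + 2*n**2))
((W(-3, -1) + 8) + 15)*N(-4) = (((3 - 8*(-3) - 2*(-3)*(-1)) + 8) + 15)*(-5 + 2*(-4)**3) = (((3 + 24 - 6) + 8) + 15)*(-5 + 2*(-64)) = ((21 + 8) + 15)*(-5 - 128) = (29 + 15)*(-133) = 44*(-133) = -5852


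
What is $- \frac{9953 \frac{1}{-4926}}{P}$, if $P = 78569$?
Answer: $\frac{9953}{387030894} \approx 2.5716 \cdot 10^{-5}$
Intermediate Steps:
$- \frac{9953 \frac{1}{-4926}}{P} = - \frac{9953 \frac{1}{-4926}}{78569} = - \frac{9953 \left(- \frac{1}{4926}\right)}{78569} = - \frac{-9953}{4926 \cdot 78569} = \left(-1\right) \left(- \frac{9953}{387030894}\right) = \frac{9953}{387030894}$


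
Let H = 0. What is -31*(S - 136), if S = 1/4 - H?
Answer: 16833/4 ≈ 4208.3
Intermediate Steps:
S = ¼ (S = 1/4 - 1*0 = ¼ + 0 = ¼ ≈ 0.25000)
-31*(S - 136) = -31*(¼ - 136) = -31*(-543/4) = 16833/4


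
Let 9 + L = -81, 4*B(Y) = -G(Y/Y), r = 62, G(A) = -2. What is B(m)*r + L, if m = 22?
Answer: -59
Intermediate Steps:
B(Y) = 1/2 (B(Y) = (-1*(-2))/4 = (1/4)*2 = 1/2)
L = -90 (L = -9 - 81 = -90)
B(m)*r + L = (1/2)*62 - 90 = 31 - 90 = -59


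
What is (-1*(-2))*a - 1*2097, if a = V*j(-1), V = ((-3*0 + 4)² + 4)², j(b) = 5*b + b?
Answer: -6897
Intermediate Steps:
j(b) = 6*b
V = 400 (V = ((0 + 4)² + 4)² = (4² + 4)² = (16 + 4)² = 20² = 400)
a = -2400 (a = 400*(6*(-1)) = 400*(-6) = -2400)
(-1*(-2))*a - 1*2097 = -1*(-2)*(-2400) - 1*2097 = 2*(-2400) - 2097 = -4800 - 2097 = -6897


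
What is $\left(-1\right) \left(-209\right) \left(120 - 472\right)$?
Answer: $-73568$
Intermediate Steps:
$\left(-1\right) \left(-209\right) \left(120 - 472\right) = 209 \left(-352\right) = -73568$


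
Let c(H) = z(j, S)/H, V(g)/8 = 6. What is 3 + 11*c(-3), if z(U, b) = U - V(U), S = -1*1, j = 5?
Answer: 482/3 ≈ 160.67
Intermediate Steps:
V(g) = 48 (V(g) = 8*6 = 48)
S = -1
z(U, b) = -48 + U (z(U, b) = U - 1*48 = U - 48 = -48 + U)
c(H) = -43/H (c(H) = (-48 + 5)/H = -43/H)
3 + 11*c(-3) = 3 + 11*(-43/(-3)) = 3 + 11*(-43*(-1/3)) = 3 + 11*(43/3) = 3 + 473/3 = 482/3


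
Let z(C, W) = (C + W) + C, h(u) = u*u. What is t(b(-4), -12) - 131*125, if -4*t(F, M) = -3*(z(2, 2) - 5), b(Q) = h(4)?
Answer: -65497/4 ≈ -16374.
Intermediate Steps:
h(u) = u**2
b(Q) = 16 (b(Q) = 4**2 = 16)
z(C, W) = W + 2*C
t(F, M) = 3/4 (t(F, M) = -(-3)*((2 + 2*2) - 5)/4 = -(-3)*((2 + 4) - 5)/4 = -(-3)*(6 - 5)/4 = -(-3)/4 = -1/4*(-3) = 3/4)
t(b(-4), -12) - 131*125 = 3/4 - 131*125 = 3/4 - 16375 = -65497/4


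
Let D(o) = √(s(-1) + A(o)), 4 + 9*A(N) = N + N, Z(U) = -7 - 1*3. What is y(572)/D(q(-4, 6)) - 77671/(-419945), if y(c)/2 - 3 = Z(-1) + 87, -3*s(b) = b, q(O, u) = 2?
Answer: 77671/419945 + 160*√3 ≈ 277.31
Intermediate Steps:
Z(U) = -10 (Z(U) = -7 - 3 = -10)
s(b) = -b/3
A(N) = -4/9 + 2*N/9 (A(N) = -4/9 + (N + N)/9 = -4/9 + (2*N)/9 = -4/9 + 2*N/9)
y(c) = 160 (y(c) = 6 + 2*(-10 + 87) = 6 + 2*77 = 6 + 154 = 160)
D(o) = √(-⅑ + 2*o/9) (D(o) = √(-⅓*(-1) + (-4/9 + 2*o/9)) = √(⅓ + (-4/9 + 2*o/9)) = √(-⅑ + 2*o/9))
y(572)/D(q(-4, 6)) - 77671/(-419945) = 160/((√(-1 + 2*2)/3)) - 77671/(-419945) = 160/((√(-1 + 4)/3)) - 77671*(-1/419945) = 160/((√3/3)) + 77671/419945 = 160*√3 + 77671/419945 = 77671/419945 + 160*√3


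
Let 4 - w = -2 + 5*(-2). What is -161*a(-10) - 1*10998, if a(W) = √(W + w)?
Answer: -10998 - 161*√6 ≈ -11392.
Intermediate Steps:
w = 16 (w = 4 - (-2 + 5*(-2)) = 4 - (-2 - 10) = 4 - 1*(-12) = 4 + 12 = 16)
a(W) = √(16 + W) (a(W) = √(W + 16) = √(16 + W))
-161*a(-10) - 1*10998 = -161*√(16 - 10) - 1*10998 = -161*√6 - 10998 = -10998 - 161*√6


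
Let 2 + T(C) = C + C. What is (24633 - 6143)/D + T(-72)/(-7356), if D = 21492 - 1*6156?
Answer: 5760479/4700484 ≈ 1.2255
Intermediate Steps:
T(C) = -2 + 2*C (T(C) = -2 + (C + C) = -2 + 2*C)
D = 15336 (D = 21492 - 6156 = 15336)
(24633 - 6143)/D + T(-72)/(-7356) = (24633 - 6143)/15336 + (-2 + 2*(-72))/(-7356) = 18490*(1/15336) + (-2 - 144)*(-1/7356) = 9245/7668 - 146*(-1/7356) = 9245/7668 + 73/3678 = 5760479/4700484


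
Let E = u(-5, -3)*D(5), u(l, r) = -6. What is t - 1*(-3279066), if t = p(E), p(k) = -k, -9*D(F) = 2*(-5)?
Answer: 9837218/3 ≈ 3.2791e+6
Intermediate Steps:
D(F) = 10/9 (D(F) = -2*(-5)/9 = -⅑*(-10) = 10/9)
E = -20/3 (E = -6*10/9 = -20/3 ≈ -6.6667)
t = 20/3 (t = -1*(-20/3) = 20/3 ≈ 6.6667)
t - 1*(-3279066) = 20/3 - 1*(-3279066) = 20/3 + 3279066 = 9837218/3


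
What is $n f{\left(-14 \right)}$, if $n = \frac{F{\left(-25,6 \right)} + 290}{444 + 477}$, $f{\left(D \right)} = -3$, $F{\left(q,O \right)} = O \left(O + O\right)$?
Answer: $- \frac{362}{307} \approx -1.1792$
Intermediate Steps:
$F{\left(q,O \right)} = 2 O^{2}$ ($F{\left(q,O \right)} = O 2 O = 2 O^{2}$)
$n = \frac{362}{921}$ ($n = \frac{2 \cdot 6^{2} + 290}{444 + 477} = \frac{2 \cdot 36 + 290}{921} = \left(72 + 290\right) \frac{1}{921} = 362 \cdot \frac{1}{921} = \frac{362}{921} \approx 0.39305$)
$n f{\left(-14 \right)} = \frac{362}{921} \left(-3\right) = - \frac{362}{307}$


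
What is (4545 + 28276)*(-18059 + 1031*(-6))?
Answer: -795745145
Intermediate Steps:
(4545 + 28276)*(-18059 + 1031*(-6)) = 32821*(-18059 - 6186) = 32821*(-24245) = -795745145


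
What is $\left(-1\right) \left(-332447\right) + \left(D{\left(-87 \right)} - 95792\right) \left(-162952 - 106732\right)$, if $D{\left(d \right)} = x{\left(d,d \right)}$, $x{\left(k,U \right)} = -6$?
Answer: $25835520279$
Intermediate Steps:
$D{\left(d \right)} = -6$
$\left(-1\right) \left(-332447\right) + \left(D{\left(-87 \right)} - 95792\right) \left(-162952 - 106732\right) = \left(-1\right) \left(-332447\right) + \left(-6 - 95792\right) \left(-162952 - 106732\right) = 332447 - -25835187832 = 332447 + 25835187832 = 25835520279$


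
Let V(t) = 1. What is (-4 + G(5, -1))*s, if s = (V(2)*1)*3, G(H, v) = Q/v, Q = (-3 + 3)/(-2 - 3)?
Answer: -12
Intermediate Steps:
Q = 0 (Q = 0/(-5) = 0*(-⅕) = 0)
G(H, v) = 0 (G(H, v) = 0/v = 0)
s = 3 (s = (1*1)*3 = 1*3 = 3)
(-4 + G(5, -1))*s = (-4 + 0)*3 = -4*3 = -12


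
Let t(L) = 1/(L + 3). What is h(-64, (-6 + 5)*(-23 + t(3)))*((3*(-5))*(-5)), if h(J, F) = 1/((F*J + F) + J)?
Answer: -30/601 ≈ -0.049917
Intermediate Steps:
t(L) = 1/(3 + L)
h(J, F) = 1/(F + J + F*J) (h(J, F) = 1/((F + F*J) + J) = 1/(F + J + F*J))
h(-64, (-6 + 5)*(-23 + t(3)))*((3*(-5))*(-5)) = ((3*(-5))*(-5))/((-6 + 5)*(-23 + 1/(3 + 3)) - 64 + ((-6 + 5)*(-23 + 1/(3 + 3)))*(-64)) = (-15*(-5))/(-(-23 + 1/6) - 64 - (-23 + 1/6)*(-64)) = 75/(-(-23 + ⅙) - 64 - (-23 + ⅙)*(-64)) = 75/(-1*(-137/6) - 64 - 1*(-137/6)*(-64)) = 75/(137/6 - 64 + (137/6)*(-64)) = 75/(137/6 - 64 - 4384/3) = 75/(-3005/2) = -2/3005*75 = -30/601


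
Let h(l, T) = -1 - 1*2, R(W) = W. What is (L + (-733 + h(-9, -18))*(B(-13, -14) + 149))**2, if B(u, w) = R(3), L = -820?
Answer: 12699486864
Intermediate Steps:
h(l, T) = -3 (h(l, T) = -1 - 2 = -3)
B(u, w) = 3
(L + (-733 + h(-9, -18))*(B(-13, -14) + 149))**2 = (-820 + (-733 - 3)*(3 + 149))**2 = (-820 - 736*152)**2 = (-820 - 111872)**2 = (-112692)**2 = 12699486864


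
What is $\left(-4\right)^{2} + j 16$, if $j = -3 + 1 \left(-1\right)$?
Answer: $-48$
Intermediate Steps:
$j = -4$ ($j = -3 - 1 = -4$)
$\left(-4\right)^{2} + j 16 = \left(-4\right)^{2} - 64 = 16 - 64 = -48$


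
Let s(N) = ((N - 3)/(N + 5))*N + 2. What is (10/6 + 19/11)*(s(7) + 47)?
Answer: 1568/9 ≈ 174.22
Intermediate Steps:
s(N) = 2 + N*(-3 + N)/(5 + N) (s(N) = ((-3 + N)/(5 + N))*N + 2 = N*(-3 + N)/(5 + N) + 2 = 2 + N*(-3 + N)/(5 + N))
(10/6 + 19/11)*(s(7) + 47) = (10/6 + 19/11)*((10 + 7² - 1*7)/(5 + 7) + 47) = (10*(⅙) + 19*(1/11))*((10 + 49 - 7)/12 + 47) = (5/3 + 19/11)*((1/12)*52 + 47) = 112*(13/3 + 47)/33 = (112/33)*(154/3) = 1568/9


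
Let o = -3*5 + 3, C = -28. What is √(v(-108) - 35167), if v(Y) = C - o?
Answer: I*√35183 ≈ 187.57*I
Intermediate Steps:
o = -12 (o = -15 + 3 = -12)
v(Y) = -16 (v(Y) = -28 - 1*(-12) = -28 + 12 = -16)
√(v(-108) - 35167) = √(-16 - 35167) = √(-35183) = I*√35183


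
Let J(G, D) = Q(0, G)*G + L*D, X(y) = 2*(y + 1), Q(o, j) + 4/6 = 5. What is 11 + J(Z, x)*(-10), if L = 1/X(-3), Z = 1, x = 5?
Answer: -119/6 ≈ -19.833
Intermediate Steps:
Q(o, j) = 13/3 (Q(o, j) = -2/3 + 5 = 13/3)
X(y) = 2 + 2*y (X(y) = 2*(1 + y) = 2 + 2*y)
L = -1/4 (L = 1/(2 + 2*(-3)) = 1/(2 - 6) = 1/(-4) = -1/4 ≈ -0.25000)
J(G, D) = -D/4 + 13*G/3 (J(G, D) = 13*G/3 - D/4 = -D/4 + 13*G/3)
11 + J(Z, x)*(-10) = 11 + (-1/4*5 + (13/3)*1)*(-10) = 11 + (-5/4 + 13/3)*(-10) = 11 + (37/12)*(-10) = 11 - 185/6 = -119/6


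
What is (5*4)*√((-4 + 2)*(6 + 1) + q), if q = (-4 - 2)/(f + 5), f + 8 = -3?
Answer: 20*I*√13 ≈ 72.111*I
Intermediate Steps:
f = -11 (f = -8 - 3 = -11)
q = 1 (q = (-4 - 2)/(-11 + 5) = -6/(-6) = -6*(-⅙) = 1)
(5*4)*√((-4 + 2)*(6 + 1) + q) = (5*4)*√((-4 + 2)*(6 + 1) + 1) = 20*√(-2*7 + 1) = 20*√(-14 + 1) = 20*√(-13) = 20*(I*√13) = 20*I*√13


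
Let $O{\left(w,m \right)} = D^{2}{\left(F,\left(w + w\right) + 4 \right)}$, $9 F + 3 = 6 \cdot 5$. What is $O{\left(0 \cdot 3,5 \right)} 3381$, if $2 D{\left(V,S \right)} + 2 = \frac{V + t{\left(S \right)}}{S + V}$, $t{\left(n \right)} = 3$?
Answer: $1104$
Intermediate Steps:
$F = 3$ ($F = - \frac{1}{3} + \frac{6 \cdot 5}{9} = - \frac{1}{3} + \frac{1}{9} \cdot 30 = - \frac{1}{3} + \frac{10}{3} = 3$)
$D{\left(V,S \right)} = -1 + \frac{3 + V}{2 \left(S + V\right)}$ ($D{\left(V,S \right)} = -1 + \frac{\left(V + 3\right) \frac{1}{S + V}}{2} = -1 + \frac{\left(3 + V\right) \frac{1}{S + V}}{2} = -1 + \frac{\frac{1}{S + V} \left(3 + V\right)}{2} = -1 + \frac{3 + V}{2 \left(S + V\right)}$)
$O{\left(w,m \right)} = \frac{\left(-4 - 2 w\right)^{2}}{\left(7 + 2 w\right)^{2}}$ ($O{\left(w,m \right)} = \left(\frac{\frac{3}{2} - \left(\left(w + w\right) + 4\right) - \frac{3}{2}}{\left(\left(w + w\right) + 4\right) + 3}\right)^{2} = \left(\frac{\frac{3}{2} - \left(2 w + 4\right) - \frac{3}{2}}{\left(2 w + 4\right) + 3}\right)^{2} = \left(\frac{\frac{3}{2} - \left(4 + 2 w\right) - \frac{3}{2}}{\left(4 + 2 w\right) + 3}\right)^{2} = \left(\frac{\frac{3}{2} - \left(4 + 2 w\right) - \frac{3}{2}}{7 + 2 w}\right)^{2} = \left(\frac{-4 - 2 w}{7 + 2 w}\right)^{2} = \frac{\left(-4 - 2 w\right)^{2}}{\left(7 + 2 w\right)^{2}}$)
$O{\left(0 \cdot 3,5 \right)} 3381 = \frac{4 \left(2 + 0 \cdot 3\right)^{2}}{\left(7 + 2 \cdot 0 \cdot 3\right)^{2}} \cdot 3381 = \frac{4 \left(2 + 0\right)^{2}}{\left(7 + 2 \cdot 0\right)^{2}} \cdot 3381 = \frac{4 \cdot 2^{2}}{\left(7 + 0\right)^{2}} \cdot 3381 = 4 \cdot 4 \cdot \frac{1}{49} \cdot 3381 = \frac{16}{49} \cdot 3381 = 1104$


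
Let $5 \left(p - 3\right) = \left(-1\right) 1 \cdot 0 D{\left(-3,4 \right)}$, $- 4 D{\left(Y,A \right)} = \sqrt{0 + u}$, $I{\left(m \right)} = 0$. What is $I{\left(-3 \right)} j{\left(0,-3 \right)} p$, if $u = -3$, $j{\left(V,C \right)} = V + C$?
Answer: $0$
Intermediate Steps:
$j{\left(V,C \right)} = C + V$
$D{\left(Y,A \right)} = - \frac{i \sqrt{3}}{4}$ ($D{\left(Y,A \right)} = - \frac{\sqrt{0 - 3}}{4} = - \frac{\sqrt{-3}}{4} = - \frac{i \sqrt{3}}{4}$)
$p = 3$ ($p = 3 + \frac{\left(-1\right) 1 \cdot 0 \left(- \frac{i \sqrt{3}}{4}\right)}{5} = 3 + \frac{\left(-1\right) 0 \left(- \frac{i \sqrt{3}}{4}\right)}{5} = 3 + \frac{0 \left(- \frac{i \sqrt{3}}{4}\right)}{5} = 3 + \frac{1}{5} \cdot 0 = 3 + 0 = 3$)
$I{\left(-3 \right)} j{\left(0,-3 \right)} p = 0 \left(-3 + 0\right) 3 = 0 \left(-3\right) 3 = 0 \cdot 3 = 0$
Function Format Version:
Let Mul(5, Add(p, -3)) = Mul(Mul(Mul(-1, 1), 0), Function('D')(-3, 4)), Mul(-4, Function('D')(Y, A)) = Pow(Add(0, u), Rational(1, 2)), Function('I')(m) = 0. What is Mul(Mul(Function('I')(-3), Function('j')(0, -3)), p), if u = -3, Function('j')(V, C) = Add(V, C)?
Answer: 0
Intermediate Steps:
Function('j')(V, C) = Add(C, V)
Function('D')(Y, A) = Mul(Rational(-1, 4), I, Pow(3, Rational(1, 2))) (Function('D')(Y, A) = Mul(Rational(-1, 4), Pow(Add(0, -3), Rational(1, 2))) = Mul(Rational(-1, 4), Pow(-3, Rational(1, 2))) = Mul(Rational(-1, 4), Mul(I, Pow(3, Rational(1, 2)))) = Mul(Rational(-1, 4), I, Pow(3, Rational(1, 2))))
p = 3 (p = Add(3, Mul(Rational(1, 5), Mul(Mul(Mul(-1, 1), 0), Mul(Rational(-1, 4), I, Pow(3, Rational(1, 2)))))) = Add(3, Mul(Rational(1, 5), Mul(Mul(-1, 0), Mul(Rational(-1, 4), I, Pow(3, Rational(1, 2)))))) = Add(3, Mul(Rational(1, 5), Mul(0, Mul(Rational(-1, 4), I, Pow(3, Rational(1, 2)))))) = Add(3, Mul(Rational(1, 5), 0)) = Add(3, 0) = 3)
Mul(Mul(Function('I')(-3), Function('j')(0, -3)), p) = Mul(Mul(0, Add(-3, 0)), 3) = Mul(Mul(0, -3), 3) = Mul(0, 3) = 0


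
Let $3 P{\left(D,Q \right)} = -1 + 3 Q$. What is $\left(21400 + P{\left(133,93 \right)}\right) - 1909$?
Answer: $\frac{58751}{3} \approx 19584.0$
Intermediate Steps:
$P{\left(D,Q \right)} = - \frac{1}{3} + Q$ ($P{\left(D,Q \right)} = \frac{-1 + 3 Q}{3} = - \frac{1}{3} + Q$)
$\left(21400 + P{\left(133,93 \right)}\right) - 1909 = \left(21400 + \left(- \frac{1}{3} + 93\right)\right) - 1909 = \left(21400 + \frac{278}{3}\right) - 1909 = \frac{64478}{3} - 1909 = \frac{58751}{3}$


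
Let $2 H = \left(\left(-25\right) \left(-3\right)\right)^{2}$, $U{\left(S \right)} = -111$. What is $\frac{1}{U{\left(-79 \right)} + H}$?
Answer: $\frac{2}{5403} \approx 0.00037016$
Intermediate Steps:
$H = \frac{5625}{2}$ ($H = \frac{\left(\left(-25\right) \left(-3\right)\right)^{2}}{2} = \frac{75^{2}}{2} = \frac{1}{2} \cdot 5625 = \frac{5625}{2} \approx 2812.5$)
$\frac{1}{U{\left(-79 \right)} + H} = \frac{1}{-111 + \frac{5625}{2}} = \frac{1}{\frac{5403}{2}} = \frac{2}{5403}$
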